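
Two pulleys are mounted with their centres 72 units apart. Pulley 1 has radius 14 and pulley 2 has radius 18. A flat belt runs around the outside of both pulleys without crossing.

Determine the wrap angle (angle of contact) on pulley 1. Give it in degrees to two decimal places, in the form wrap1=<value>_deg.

wrap1=173.63_deg

open belt: β = asin((r2−r1)/C) = asin(4/72) = 3.1847°
wrap1 = π − 2β = 173.6305°
wrap2 = π + 2β = 186.3695°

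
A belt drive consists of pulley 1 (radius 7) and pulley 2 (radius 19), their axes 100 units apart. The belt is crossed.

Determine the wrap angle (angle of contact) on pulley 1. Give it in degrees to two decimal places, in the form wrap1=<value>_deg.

crossed belt: β = asin((r1+r2)/C) = asin(26/100) = 15.0701°
wrap1 = wrap2 = π + 2β = 210.1401°

wrap1=210.14_deg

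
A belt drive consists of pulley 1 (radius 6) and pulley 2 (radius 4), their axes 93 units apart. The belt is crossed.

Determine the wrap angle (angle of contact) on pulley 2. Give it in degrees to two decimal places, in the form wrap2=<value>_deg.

wrap2=192.35_deg

crossed belt: β = asin((r1+r2)/C) = asin(10/93) = 6.1728°
wrap1 = wrap2 = π + 2β = 192.3455°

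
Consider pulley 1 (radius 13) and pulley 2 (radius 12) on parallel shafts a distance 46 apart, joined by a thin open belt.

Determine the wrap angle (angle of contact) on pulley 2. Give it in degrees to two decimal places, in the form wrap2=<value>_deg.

open belt: β = asin((r2−r1)/C) = asin(-1/46) = -1.2457°
wrap1 = π − 2β = 182.4913°
wrap2 = π + 2β = 177.5087°

wrap2=177.51_deg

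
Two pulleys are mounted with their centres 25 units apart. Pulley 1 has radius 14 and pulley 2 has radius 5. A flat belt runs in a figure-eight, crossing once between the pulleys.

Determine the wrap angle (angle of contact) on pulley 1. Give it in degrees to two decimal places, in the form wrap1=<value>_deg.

wrap1=278.93_deg

crossed belt: β = asin((r1+r2)/C) = asin(19/25) = 49.4642°
wrap1 = wrap2 = π + 2β = 278.9284°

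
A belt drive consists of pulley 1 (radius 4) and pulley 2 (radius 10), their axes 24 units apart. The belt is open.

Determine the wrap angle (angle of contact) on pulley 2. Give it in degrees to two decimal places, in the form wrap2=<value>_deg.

open belt: β = asin((r2−r1)/C) = asin(6/24) = 14.4775°
wrap1 = π − 2β = 151.0450°
wrap2 = π + 2β = 208.9550°

wrap2=208.96_deg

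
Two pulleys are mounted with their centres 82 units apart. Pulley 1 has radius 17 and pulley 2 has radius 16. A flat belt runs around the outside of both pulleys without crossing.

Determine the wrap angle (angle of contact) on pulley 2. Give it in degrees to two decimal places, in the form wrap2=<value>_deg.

open belt: β = asin((r2−r1)/C) = asin(-1/82) = -0.6987°
wrap1 = π − 2β = 181.3975°
wrap2 = π + 2β = 178.6025°

wrap2=178.60_deg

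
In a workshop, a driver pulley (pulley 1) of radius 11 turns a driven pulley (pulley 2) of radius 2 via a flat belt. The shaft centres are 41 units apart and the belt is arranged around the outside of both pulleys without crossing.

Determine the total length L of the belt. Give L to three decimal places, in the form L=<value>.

L=124.824

open belt: β = asin((r2−r1)/C) = asin(-9/41) = -12.6804°
wrap1 = π − 2β = 205.3608°
wrap2 = π + 2β = 154.6392°
tangent length = C·cosβ = 40.0000
L = r1·wrap1 + r2·wrap2 + 2·C·cosβ = 11·3.5842 + 2·2.6990 + 2·40.0000 = 124.8244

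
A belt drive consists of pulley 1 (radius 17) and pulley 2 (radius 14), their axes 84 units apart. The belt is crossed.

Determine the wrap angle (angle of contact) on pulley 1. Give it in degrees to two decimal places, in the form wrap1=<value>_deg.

wrap1=223.31_deg

crossed belt: β = asin((r1+r2)/C) = asin(31/84) = 21.6569°
wrap1 = wrap2 = π + 2β = 223.3138°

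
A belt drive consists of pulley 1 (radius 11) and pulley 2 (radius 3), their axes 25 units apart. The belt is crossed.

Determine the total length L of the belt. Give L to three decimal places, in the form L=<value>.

crossed belt: β = asin((r1+r2)/C) = asin(14/25) = 34.0558°
wrap1 = wrap2 = π + 2β = 248.1116°
tangent length = C·cosβ = 20.7123
L = (r1+r2)·wrap + 2·C·cosβ = 14·4.3304 + 2·20.7123 = 102.0497

L=102.050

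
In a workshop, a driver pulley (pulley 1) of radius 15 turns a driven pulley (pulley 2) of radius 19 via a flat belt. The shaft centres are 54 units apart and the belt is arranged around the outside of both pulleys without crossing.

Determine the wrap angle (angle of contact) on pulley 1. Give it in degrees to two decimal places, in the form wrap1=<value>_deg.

wrap1=171.50_deg

open belt: β = asin((r2−r1)/C) = asin(4/54) = 4.2480°
wrap1 = π − 2β = 171.5040°
wrap2 = π + 2β = 188.4960°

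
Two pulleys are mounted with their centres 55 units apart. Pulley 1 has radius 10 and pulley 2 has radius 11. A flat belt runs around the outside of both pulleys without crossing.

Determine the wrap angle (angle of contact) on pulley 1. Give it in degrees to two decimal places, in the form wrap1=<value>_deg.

wrap1=177.92_deg

open belt: β = asin((r2−r1)/C) = asin(1/55) = 1.0418°
wrap1 = π − 2β = 177.9164°
wrap2 = π + 2β = 182.0836°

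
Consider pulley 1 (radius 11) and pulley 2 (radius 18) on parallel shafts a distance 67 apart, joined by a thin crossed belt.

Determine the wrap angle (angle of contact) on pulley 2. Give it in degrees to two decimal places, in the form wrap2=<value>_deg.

wrap2=231.30_deg

crossed belt: β = asin((r1+r2)/C) = asin(29/67) = 25.6477°
wrap1 = wrap2 = π + 2β = 231.2953°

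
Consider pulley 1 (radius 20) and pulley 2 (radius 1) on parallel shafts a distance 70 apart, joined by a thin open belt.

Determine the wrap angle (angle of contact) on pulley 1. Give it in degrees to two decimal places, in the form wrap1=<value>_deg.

wrap1=211.50_deg

open belt: β = asin((r2−r1)/C) = asin(-19/70) = -15.7493°
wrap1 = π − 2β = 211.4986°
wrap2 = π + 2β = 148.5014°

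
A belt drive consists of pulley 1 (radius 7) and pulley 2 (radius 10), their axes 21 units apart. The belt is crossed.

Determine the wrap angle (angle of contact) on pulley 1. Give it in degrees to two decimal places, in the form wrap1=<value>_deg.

wrap1=288.10_deg

crossed belt: β = asin((r1+r2)/C) = asin(17/21) = 54.0494°
wrap1 = wrap2 = π + 2β = 288.0989°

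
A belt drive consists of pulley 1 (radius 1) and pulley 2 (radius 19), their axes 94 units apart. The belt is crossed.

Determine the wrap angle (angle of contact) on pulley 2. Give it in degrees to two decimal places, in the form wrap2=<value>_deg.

wrap2=204.57_deg

crossed belt: β = asin((r1+r2)/C) = asin(20/94) = 12.2845°
wrap1 = wrap2 = π + 2β = 204.5690°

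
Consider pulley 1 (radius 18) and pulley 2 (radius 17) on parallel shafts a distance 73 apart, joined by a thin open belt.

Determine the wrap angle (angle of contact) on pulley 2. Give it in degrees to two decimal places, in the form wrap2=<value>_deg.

open belt: β = asin((r2−r1)/C) = asin(-1/73) = -0.7849°
wrap1 = π − 2β = 181.5698°
wrap2 = π + 2β = 178.4302°

wrap2=178.43_deg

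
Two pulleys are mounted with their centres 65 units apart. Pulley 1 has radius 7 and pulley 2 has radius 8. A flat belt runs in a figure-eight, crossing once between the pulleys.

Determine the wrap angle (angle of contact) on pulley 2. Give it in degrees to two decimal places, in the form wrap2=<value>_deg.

crossed belt: β = asin((r1+r2)/C) = asin(15/65) = 13.3424°
wrap1 = wrap2 = π + 2β = 206.6847°

wrap2=206.68_deg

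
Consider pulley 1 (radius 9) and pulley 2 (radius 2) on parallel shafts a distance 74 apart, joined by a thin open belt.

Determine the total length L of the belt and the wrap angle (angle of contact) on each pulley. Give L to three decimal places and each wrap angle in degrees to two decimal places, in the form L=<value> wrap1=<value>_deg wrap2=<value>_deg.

L=183.220 wrap1=190.86_deg wrap2=169.14_deg

open belt: β = asin((r2−r1)/C) = asin(-7/74) = -5.4280°
wrap1 = π − 2β = 190.8560°
wrap2 = π + 2β = 169.1440°
tangent length = C·cosβ = 73.6682
L = r1·wrap1 + r2·wrap2 + 2·C·cosβ = 9·3.3311 + 2·2.9521 + 2·73.6682 = 183.2202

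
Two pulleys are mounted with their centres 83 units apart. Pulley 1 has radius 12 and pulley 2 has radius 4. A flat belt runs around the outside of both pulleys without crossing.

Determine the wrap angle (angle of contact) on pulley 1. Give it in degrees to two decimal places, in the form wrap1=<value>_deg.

open belt: β = asin((r2−r1)/C) = asin(-8/83) = -5.5311°
wrap1 = π − 2β = 191.0621°
wrap2 = π + 2β = 168.9379°

wrap1=191.06_deg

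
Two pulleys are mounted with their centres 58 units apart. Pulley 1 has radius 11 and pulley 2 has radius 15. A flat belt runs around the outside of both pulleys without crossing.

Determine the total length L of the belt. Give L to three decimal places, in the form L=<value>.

L=197.957

open belt: β = asin((r2−r1)/C) = asin(4/58) = 3.9546°
wrap1 = π − 2β = 172.0909°
wrap2 = π + 2β = 187.9091°
tangent length = C·cosβ = 57.8619
L = r1·wrap1 + r2·wrap2 + 2·C·cosβ = 11·3.0036 + 15·3.2796 + 2·57.8619 = 197.9574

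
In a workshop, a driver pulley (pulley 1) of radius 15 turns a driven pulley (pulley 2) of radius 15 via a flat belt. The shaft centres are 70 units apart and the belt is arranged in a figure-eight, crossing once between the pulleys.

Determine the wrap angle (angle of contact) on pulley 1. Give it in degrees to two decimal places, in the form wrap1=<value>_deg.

crossed belt: β = asin((r1+r2)/C) = asin(30/70) = 25.3769°
wrap1 = wrap2 = π + 2β = 230.7539°

wrap1=230.75_deg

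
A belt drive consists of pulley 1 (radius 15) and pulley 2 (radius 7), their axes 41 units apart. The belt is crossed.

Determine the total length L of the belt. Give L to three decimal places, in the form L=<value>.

L=163.231

crossed belt: β = asin((r1+r2)/C) = asin(22/41) = 32.4515°
wrap1 = wrap2 = π + 2β = 244.9030°
tangent length = C·cosβ = 34.5977
L = (r1+r2)·wrap + 2·C·cosβ = 22·4.2744 + 2·34.5977 = 163.2314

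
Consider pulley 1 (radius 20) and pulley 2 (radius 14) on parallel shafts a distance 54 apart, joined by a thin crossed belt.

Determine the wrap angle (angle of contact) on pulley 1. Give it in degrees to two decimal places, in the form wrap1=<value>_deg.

wrap1=258.05_deg

crossed belt: β = asin((r1+r2)/C) = asin(34/54) = 39.0228°
wrap1 = wrap2 = π + 2β = 258.0456°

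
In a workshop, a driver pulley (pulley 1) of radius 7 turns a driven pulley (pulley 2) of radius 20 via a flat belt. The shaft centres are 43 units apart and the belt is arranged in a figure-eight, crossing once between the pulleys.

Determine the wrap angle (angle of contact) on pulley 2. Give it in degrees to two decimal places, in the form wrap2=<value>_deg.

wrap2=257.79_deg

crossed belt: β = asin((r1+r2)/C) = asin(27/43) = 38.8959°
wrap1 = wrap2 = π + 2β = 257.7917°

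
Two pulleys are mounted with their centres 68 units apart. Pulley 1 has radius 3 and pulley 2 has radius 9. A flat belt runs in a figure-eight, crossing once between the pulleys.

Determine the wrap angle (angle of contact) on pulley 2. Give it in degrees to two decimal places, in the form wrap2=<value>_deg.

wrap2=200.33_deg

crossed belt: β = asin((r1+r2)/C) = asin(12/68) = 10.1642°
wrap1 = wrap2 = π + 2β = 200.3285°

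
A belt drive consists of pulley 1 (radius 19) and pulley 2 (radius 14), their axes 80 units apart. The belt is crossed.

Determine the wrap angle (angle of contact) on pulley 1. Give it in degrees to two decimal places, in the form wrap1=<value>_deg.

wrap1=228.72_deg

crossed belt: β = asin((r1+r2)/C) = asin(33/80) = 24.3620°
wrap1 = wrap2 = π + 2β = 228.7240°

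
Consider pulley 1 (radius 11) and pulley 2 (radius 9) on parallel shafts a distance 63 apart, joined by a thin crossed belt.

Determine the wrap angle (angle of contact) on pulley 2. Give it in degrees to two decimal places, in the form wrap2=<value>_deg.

crossed belt: β = asin((r1+r2)/C) = asin(20/63) = 18.5094°
wrap1 = wrap2 = π + 2β = 217.0188°

wrap2=217.02_deg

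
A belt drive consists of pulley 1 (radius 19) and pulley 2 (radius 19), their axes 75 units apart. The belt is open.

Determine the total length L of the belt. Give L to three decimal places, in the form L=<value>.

L=269.381

open belt: β = asin((r2−r1)/C) = asin(0/75) = 0.0000°
wrap1 = π − 2β = 180.0000°
wrap2 = π + 2β = 180.0000°
tangent length = C·cosβ = 75.0000
L = r1·wrap1 + r2·wrap2 + 2·C·cosβ = 19·3.1416 + 19·3.1416 + 2·75.0000 = 269.3805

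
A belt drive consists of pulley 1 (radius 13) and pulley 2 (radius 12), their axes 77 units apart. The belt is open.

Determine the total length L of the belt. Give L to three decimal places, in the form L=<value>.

L=232.553

open belt: β = asin((r2−r1)/C) = asin(-1/77) = -0.7441°
wrap1 = π − 2β = 181.4882°
wrap2 = π + 2β = 178.5118°
tangent length = C·cosβ = 76.9935
L = r1·wrap1 + r2·wrap2 + 2·C·cosβ = 13·3.1676 + 12·3.1156 + 2·76.9935 = 232.5528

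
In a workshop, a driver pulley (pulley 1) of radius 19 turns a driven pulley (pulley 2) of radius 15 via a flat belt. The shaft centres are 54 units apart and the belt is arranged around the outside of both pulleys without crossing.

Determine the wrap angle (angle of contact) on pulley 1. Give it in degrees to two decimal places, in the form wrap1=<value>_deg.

wrap1=188.50_deg

open belt: β = asin((r2−r1)/C) = asin(-4/54) = -4.2480°
wrap1 = π − 2β = 188.4960°
wrap2 = π + 2β = 171.5040°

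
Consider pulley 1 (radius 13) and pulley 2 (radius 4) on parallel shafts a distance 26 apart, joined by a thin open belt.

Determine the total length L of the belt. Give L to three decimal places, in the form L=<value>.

open belt: β = asin((r2−r1)/C) = asin(-9/26) = -20.2522°
wrap1 = π − 2β = 220.5045°
wrap2 = π + 2β = 139.4955°
tangent length = C·cosβ = 24.3926
L = r1·wrap1 + r2·wrap2 + 2·C·cosβ = 13·3.8485 + 4·2.4347 + 2·24.3926 = 108.5547

L=108.555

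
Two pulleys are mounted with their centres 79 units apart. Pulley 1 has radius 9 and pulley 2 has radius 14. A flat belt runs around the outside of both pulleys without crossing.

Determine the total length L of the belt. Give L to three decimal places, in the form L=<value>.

open belt: β = asin((r2−r1)/C) = asin(5/79) = 3.6287°
wrap1 = π − 2β = 172.7425°
wrap2 = π + 2β = 187.2575°
tangent length = C·cosβ = 78.8416
L = r1·wrap1 + r2·wrap2 + 2·C·cosβ = 9·3.0149 + 14·3.2683 + 2·78.8416 = 230.5732

L=230.573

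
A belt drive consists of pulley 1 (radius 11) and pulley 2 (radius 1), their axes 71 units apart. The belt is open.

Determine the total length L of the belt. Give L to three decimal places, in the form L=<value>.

L=181.110

open belt: β = asin((r2−r1)/C) = asin(-10/71) = -8.0967°
wrap1 = π − 2β = 196.1935°
wrap2 = π + 2β = 163.8065°
tangent length = C·cosβ = 70.2922
L = r1·wrap1 + r2·wrap2 + 2·C·cosβ = 11·3.4242 + 1·2.8590 + 2·70.2922 = 181.1099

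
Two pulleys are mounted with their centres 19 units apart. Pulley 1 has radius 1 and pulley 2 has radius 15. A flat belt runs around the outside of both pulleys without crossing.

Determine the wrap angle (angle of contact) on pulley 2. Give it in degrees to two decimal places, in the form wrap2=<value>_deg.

open belt: β = asin((r2−r1)/C) = asin(14/19) = 47.4631°
wrap1 = π − 2β = 85.0738°
wrap2 = π + 2β = 274.9262°

wrap2=274.93_deg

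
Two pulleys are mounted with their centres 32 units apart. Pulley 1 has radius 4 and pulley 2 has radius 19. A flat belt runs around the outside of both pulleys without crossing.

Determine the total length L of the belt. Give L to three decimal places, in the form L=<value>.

L=143.426

open belt: β = asin((r2−r1)/C) = asin(15/32) = 27.9532°
wrap1 = π − 2β = 124.0936°
wrap2 = π + 2β = 235.9064°
tangent length = C·cosβ = 28.2666
L = r1·wrap1 + r2·wrap2 + 2·C·cosβ = 4·2.1658 + 19·4.1173 + 2·28.2666 = 143.4261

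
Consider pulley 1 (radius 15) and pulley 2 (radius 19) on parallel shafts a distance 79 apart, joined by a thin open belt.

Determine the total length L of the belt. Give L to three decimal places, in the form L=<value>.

L=265.017

open belt: β = asin((r2−r1)/C) = asin(4/79) = 2.9023°
wrap1 = π − 2β = 174.1954°
wrap2 = π + 2β = 185.8046°
tangent length = C·cosβ = 78.8987
L = r1·wrap1 + r2·wrap2 + 2·C·cosβ = 15·3.0403 + 19·3.2429 + 2·78.8987 = 265.0167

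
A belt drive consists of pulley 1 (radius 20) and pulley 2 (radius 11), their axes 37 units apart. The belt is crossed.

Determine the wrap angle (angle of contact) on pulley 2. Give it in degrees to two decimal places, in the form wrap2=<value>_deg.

wrap2=293.83_deg

crossed belt: β = asin((r1+r2)/C) = asin(31/37) = 56.9125°
wrap1 = wrap2 = π + 2β = 293.8250°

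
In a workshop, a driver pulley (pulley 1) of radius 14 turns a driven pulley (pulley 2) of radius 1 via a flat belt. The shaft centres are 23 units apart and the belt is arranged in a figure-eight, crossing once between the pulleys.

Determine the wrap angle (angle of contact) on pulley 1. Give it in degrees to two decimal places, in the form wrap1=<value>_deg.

crossed belt: β = asin((r1+r2)/C) = asin(15/23) = 40.7057°
wrap1 = wrap2 = π + 2β = 261.4114°

wrap1=261.41_deg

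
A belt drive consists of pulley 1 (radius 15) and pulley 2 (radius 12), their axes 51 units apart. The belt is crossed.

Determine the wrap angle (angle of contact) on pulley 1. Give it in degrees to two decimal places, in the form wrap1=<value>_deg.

crossed belt: β = asin((r1+r2)/C) = asin(27/51) = 31.9657°
wrap1 = wrap2 = π + 2β = 243.9314°

wrap1=243.93_deg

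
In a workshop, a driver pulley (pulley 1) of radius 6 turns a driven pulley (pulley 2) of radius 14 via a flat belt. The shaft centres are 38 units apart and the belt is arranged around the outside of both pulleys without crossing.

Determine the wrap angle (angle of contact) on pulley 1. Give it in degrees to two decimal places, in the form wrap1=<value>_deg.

wrap1=155.69_deg

open belt: β = asin((r2−r1)/C) = asin(8/38) = 12.1532°
wrap1 = π − 2β = 155.6936°
wrap2 = π + 2β = 204.3064°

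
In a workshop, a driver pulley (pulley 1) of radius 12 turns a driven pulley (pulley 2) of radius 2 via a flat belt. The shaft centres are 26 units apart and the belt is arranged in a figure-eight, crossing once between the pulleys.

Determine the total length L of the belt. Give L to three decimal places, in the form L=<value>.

L=103.721

crossed belt: β = asin((r1+r2)/C) = asin(14/26) = 32.5790°
wrap1 = wrap2 = π + 2β = 245.1579°
tangent length = C·cosβ = 21.9089
L = (r1+r2)·wrap + 2·C·cosβ = 14·4.2788 + 2·21.9089 = 103.7212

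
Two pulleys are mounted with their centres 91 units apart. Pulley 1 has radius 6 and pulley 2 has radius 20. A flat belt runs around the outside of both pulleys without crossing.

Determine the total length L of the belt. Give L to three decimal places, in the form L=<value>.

L=265.840

open belt: β = asin((r2−r1)/C) = asin(14/91) = 8.8499°
wrap1 = π − 2β = 162.3002°
wrap2 = π + 2β = 197.6998°
tangent length = C·cosβ = 89.9166
L = r1·wrap1 + r2·wrap2 + 2·C·cosβ = 6·2.8327 + 20·3.4505 + 2·89.9166 = 265.8395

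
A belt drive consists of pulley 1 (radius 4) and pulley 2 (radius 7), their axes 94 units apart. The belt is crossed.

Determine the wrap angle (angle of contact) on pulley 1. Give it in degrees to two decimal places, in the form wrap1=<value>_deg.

wrap1=193.44_deg

crossed belt: β = asin((r1+r2)/C) = asin(11/94) = 6.7202°
wrap1 = wrap2 = π + 2β = 193.4404°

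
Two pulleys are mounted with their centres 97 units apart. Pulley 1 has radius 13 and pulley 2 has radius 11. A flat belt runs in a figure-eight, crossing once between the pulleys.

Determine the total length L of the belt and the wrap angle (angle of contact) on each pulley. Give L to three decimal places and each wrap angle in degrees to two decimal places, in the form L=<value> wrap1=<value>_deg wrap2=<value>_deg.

L=275.367 wrap1=208.65_deg wrap2=208.65_deg

crossed belt: β = asin((r1+r2)/C) = asin(24/97) = 14.3251°
wrap1 = wrap2 = π + 2β = 208.6501°
tangent length = C·cosβ = 93.9840
L = (r1+r2)·wrap + 2·C·cosβ = 24·3.6416 + 2·93.9840 = 275.3672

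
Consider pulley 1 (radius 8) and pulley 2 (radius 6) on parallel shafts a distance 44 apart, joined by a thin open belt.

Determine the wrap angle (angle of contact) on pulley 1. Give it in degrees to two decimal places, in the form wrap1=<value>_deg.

wrap1=185.21_deg

open belt: β = asin((r2−r1)/C) = asin(-2/44) = -2.6053°
wrap1 = π − 2β = 185.2105°
wrap2 = π + 2β = 174.7895°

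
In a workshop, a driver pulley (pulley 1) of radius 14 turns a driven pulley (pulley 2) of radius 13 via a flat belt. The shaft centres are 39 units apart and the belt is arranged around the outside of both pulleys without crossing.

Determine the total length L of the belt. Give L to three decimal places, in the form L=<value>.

open belt: β = asin((r2−r1)/C) = asin(-1/39) = -1.4693°
wrap1 = π − 2β = 182.9386°
wrap2 = π + 2β = 177.0614°
tangent length = C·cosβ = 38.9872
L = r1·wrap1 + r2·wrap2 + 2·C·cosβ = 14·3.1929 + 13·3.0903 + 2·38.9872 = 162.8486

L=162.849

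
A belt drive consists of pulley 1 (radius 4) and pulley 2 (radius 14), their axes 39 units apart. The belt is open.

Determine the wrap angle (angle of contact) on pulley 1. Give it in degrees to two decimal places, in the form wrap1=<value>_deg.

wrap1=150.29_deg

open belt: β = asin((r2−r1)/C) = asin(10/39) = 14.8572°
wrap1 = π − 2β = 150.2857°
wrap2 = π + 2β = 209.7143°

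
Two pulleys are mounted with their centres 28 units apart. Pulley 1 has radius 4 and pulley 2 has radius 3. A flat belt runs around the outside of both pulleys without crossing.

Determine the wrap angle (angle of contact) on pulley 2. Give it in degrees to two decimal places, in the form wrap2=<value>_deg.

open belt: β = asin((r2−r1)/C) = asin(-1/28) = -2.0467°
wrap1 = π − 2β = 184.0934°
wrap2 = π + 2β = 175.9066°

wrap2=175.91_deg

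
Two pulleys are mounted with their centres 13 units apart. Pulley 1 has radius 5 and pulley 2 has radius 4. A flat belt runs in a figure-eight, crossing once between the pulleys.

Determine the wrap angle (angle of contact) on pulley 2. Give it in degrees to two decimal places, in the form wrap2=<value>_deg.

wrap2=267.63_deg

crossed belt: β = asin((r1+r2)/C) = asin(9/13) = 43.8131°
wrap1 = wrap2 = π + 2β = 267.6261°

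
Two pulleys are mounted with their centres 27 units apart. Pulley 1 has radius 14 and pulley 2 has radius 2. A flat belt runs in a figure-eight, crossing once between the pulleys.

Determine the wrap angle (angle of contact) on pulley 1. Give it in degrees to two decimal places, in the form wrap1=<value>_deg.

crossed belt: β = asin((r1+r2)/C) = asin(16/27) = 36.3412°
wrap1 = wrap2 = π + 2β = 252.6824°

wrap1=252.68_deg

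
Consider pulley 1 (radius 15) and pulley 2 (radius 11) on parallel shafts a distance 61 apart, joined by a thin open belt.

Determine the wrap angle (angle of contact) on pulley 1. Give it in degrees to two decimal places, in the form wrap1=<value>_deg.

wrap1=187.52_deg

open belt: β = asin((r2−r1)/C) = asin(-4/61) = -3.7598°
wrap1 = π − 2β = 187.5196°
wrap2 = π + 2β = 172.4804°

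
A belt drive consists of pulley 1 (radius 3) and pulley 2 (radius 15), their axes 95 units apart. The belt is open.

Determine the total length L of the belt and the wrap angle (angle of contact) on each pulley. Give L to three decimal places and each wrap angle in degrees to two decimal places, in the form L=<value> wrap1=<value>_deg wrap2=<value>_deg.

L=248.066 wrap1=165.49_deg wrap2=194.51_deg

open belt: β = asin((r2−r1)/C) = asin(12/95) = 7.2567°
wrap1 = π − 2β = 165.4865°
wrap2 = π + 2β = 194.5135°
tangent length = C·cosβ = 94.2391
L = r1·wrap1 + r2·wrap2 + 2·C·cosβ = 3·2.8883 + 15·3.3949 + 2·94.2391 = 248.0665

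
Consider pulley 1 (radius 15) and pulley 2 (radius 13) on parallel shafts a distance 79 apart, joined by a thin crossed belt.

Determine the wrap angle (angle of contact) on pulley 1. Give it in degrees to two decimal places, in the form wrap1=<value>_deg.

crossed belt: β = asin((r1+r2)/C) = asin(28/79) = 20.7585°
wrap1 = wrap2 = π + 2β = 221.5171°

wrap1=221.52_deg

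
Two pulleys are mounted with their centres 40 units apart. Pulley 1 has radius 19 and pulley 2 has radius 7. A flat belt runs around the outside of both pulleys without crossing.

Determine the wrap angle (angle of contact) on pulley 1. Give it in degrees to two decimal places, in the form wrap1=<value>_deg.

open belt: β = asin((r2−r1)/C) = asin(-12/40) = -17.4576°
wrap1 = π − 2β = 214.9152°
wrap2 = π + 2β = 145.0848°

wrap1=214.92_deg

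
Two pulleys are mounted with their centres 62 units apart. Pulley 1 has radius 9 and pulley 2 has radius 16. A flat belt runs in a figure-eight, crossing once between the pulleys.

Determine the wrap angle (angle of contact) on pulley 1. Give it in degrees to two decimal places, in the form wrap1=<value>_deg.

wrap1=227.56_deg

crossed belt: β = asin((r1+r2)/C) = asin(25/62) = 23.7800°
wrap1 = wrap2 = π + 2β = 227.5600°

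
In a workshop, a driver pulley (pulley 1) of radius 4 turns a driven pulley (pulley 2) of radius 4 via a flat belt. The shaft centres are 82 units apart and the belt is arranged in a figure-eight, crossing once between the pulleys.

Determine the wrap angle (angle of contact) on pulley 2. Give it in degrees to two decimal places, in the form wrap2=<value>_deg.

wrap2=191.20_deg

crossed belt: β = asin((r1+r2)/C) = asin(8/82) = 5.5987°
wrap1 = wrap2 = π + 2β = 191.1975°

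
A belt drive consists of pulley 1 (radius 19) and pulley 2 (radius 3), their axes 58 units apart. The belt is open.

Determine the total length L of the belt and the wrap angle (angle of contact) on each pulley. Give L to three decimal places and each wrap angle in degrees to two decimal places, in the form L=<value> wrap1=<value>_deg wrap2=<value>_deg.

open belt: β = asin((r2−r1)/C) = asin(-16/58) = -16.0134°
wrap1 = π − 2β = 212.0268°
wrap2 = π + 2β = 147.9732°
tangent length = C·cosβ = 55.7494
L = r1·wrap1 + r2·wrap2 + 2·C·cosβ = 19·3.7006 + 3·2.5826 + 2·55.7494 = 189.5575

L=189.557 wrap1=212.03_deg wrap2=147.97_deg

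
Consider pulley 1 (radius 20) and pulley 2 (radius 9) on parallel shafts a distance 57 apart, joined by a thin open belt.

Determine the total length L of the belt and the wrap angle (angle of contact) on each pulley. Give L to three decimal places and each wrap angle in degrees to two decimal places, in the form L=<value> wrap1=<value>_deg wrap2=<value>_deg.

L=207.236 wrap1=202.25_deg wrap2=157.75_deg

open belt: β = asin((r2−r1)/C) = asin(-11/57) = -11.1269°
wrap1 = π − 2β = 202.2538°
wrap2 = π + 2β = 157.7462°
tangent length = C·cosβ = 55.9285
L = r1·wrap1 + r2·wrap2 + 2·C·cosβ = 20·3.5300 + 9·2.7532 + 2·55.9285 = 207.2357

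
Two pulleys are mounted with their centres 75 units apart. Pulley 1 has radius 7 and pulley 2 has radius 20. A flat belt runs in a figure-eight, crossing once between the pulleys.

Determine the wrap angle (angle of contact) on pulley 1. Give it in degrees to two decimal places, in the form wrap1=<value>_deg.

crossed belt: β = asin((r1+r2)/C) = asin(27/75) = 21.1002°
wrap1 = wrap2 = π + 2β = 222.2004°

wrap1=222.20_deg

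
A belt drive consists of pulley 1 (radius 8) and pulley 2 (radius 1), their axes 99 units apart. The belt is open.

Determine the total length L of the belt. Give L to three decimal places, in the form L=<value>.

open belt: β = asin((r2−r1)/C) = asin(-7/99) = -4.0546°
wrap1 = π − 2β = 188.1092°
wrap2 = π + 2β = 171.8908°
tangent length = C·cosβ = 98.7522
L = r1·wrap1 + r2·wrap2 + 2·C·cosβ = 8·3.2831 + 1·3.0001 + 2·98.7522 = 226.7695

L=226.769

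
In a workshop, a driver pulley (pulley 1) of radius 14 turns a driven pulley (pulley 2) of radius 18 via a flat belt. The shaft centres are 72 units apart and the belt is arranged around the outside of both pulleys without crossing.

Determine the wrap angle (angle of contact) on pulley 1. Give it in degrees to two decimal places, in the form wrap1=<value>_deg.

open belt: β = asin((r2−r1)/C) = asin(4/72) = 3.1847°
wrap1 = π − 2β = 173.6305°
wrap2 = π + 2β = 186.3695°

wrap1=173.63_deg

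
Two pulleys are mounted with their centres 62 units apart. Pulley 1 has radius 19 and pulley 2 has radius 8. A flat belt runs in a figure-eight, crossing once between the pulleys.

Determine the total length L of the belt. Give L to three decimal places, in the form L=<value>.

crossed belt: β = asin((r1+r2)/C) = asin(27/62) = 25.8161°
wrap1 = wrap2 = π + 2β = 231.6322°
tangent length = C·cosβ = 55.8122
L = (r1+r2)·wrap + 2·C·cosβ = 27·4.0427 + 2·55.8122 = 220.7785

L=220.778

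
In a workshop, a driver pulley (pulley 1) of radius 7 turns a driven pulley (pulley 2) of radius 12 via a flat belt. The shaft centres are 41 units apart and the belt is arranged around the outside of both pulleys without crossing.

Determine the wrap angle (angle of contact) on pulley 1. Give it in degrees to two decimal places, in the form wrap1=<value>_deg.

open belt: β = asin((r2−r1)/C) = asin(5/41) = 7.0047°
wrap1 = π − 2β = 165.9905°
wrap2 = π + 2β = 194.0095°

wrap1=165.99_deg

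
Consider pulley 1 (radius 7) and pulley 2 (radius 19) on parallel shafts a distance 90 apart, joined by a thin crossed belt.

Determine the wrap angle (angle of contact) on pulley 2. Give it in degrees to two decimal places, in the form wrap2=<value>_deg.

wrap2=213.58_deg

crossed belt: β = asin((r1+r2)/C) = asin(26/90) = 16.7914°
wrap1 = wrap2 = π + 2β = 213.5829°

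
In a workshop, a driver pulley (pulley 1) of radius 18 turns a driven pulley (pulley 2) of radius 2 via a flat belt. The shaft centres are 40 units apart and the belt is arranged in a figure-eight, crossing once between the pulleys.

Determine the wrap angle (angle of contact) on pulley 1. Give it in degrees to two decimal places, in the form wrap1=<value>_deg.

wrap1=240.00_deg

crossed belt: β = asin((r1+r2)/C) = asin(20/40) = 30.0000°
wrap1 = wrap2 = π + 2β = 240.0000°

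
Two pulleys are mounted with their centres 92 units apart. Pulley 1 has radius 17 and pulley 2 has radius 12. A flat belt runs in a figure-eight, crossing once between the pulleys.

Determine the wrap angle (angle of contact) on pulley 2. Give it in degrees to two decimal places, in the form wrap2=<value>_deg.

wrap2=216.75_deg

crossed belt: β = asin((r1+r2)/C) = asin(29/92) = 18.3739°
wrap1 = wrap2 = π + 2β = 216.7479°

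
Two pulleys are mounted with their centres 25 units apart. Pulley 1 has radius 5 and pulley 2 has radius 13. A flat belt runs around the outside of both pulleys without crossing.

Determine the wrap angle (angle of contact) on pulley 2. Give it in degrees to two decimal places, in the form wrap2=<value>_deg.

wrap2=217.33_deg

open belt: β = asin((r2−r1)/C) = asin(8/25) = 18.6629°
wrap1 = π − 2β = 142.6742°
wrap2 = π + 2β = 217.3258°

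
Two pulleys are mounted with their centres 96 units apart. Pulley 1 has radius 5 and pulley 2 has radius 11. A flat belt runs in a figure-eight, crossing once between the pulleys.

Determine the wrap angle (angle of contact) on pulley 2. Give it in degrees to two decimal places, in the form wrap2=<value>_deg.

crossed belt: β = asin((r1+r2)/C) = asin(16/96) = 9.5941°
wrap1 = wrap2 = π + 2β = 199.1881°

wrap2=199.19_deg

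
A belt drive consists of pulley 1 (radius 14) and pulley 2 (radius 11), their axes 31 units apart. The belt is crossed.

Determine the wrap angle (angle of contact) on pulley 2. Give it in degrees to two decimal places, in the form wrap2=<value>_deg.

wrap2=287.50_deg

crossed belt: β = asin((r1+r2)/C) = asin(25/31) = 53.7507°
wrap1 = wrap2 = π + 2β = 287.5014°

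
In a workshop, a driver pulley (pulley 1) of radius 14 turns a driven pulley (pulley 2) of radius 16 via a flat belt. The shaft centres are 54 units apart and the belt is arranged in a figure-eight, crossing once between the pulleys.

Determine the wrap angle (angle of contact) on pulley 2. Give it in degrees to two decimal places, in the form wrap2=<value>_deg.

crossed belt: β = asin((r1+r2)/C) = asin(30/54) = 33.7490°
wrap1 = wrap2 = π + 2β = 247.4980°

wrap2=247.50_deg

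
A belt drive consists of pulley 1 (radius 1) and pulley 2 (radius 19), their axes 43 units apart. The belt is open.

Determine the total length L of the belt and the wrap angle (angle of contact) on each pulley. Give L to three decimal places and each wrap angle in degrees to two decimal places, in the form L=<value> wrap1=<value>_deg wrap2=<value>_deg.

open belt: β = asin((r2−r1)/C) = asin(18/43) = 24.7465°
wrap1 = π − 2β = 130.5070°
wrap2 = π + 2β = 229.4930°
tangent length = C·cosβ = 39.0512
L = r1·wrap1 + r2·wrap2 + 2·C·cosβ = 1·2.2778 + 19·4.0054 + 2·39.0512 = 156.4830

L=156.483 wrap1=130.51_deg wrap2=229.49_deg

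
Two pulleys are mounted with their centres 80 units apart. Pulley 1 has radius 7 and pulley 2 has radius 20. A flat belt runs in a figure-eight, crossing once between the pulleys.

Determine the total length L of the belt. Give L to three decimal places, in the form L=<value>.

L=254.025

crossed belt: β = asin((r1+r2)/C) = asin(27/80) = 19.7246°
wrap1 = wrap2 = π + 2β = 219.4493°
tangent length = C·cosβ = 75.3060
L = (r1+r2)·wrap + 2·C·cosβ = 27·3.8301 + 2·75.3060 = 254.0251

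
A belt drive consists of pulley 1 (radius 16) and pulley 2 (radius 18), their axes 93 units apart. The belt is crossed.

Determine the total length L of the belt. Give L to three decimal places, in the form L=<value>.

L=305.389

crossed belt: β = asin((r1+r2)/C) = asin(34/93) = 21.4440°
wrap1 = wrap2 = π + 2β = 222.8880°
tangent length = C·cosβ = 86.5621
L = (r1+r2)·wrap + 2·C·cosβ = 34·3.8901 + 2·86.5621 = 305.3886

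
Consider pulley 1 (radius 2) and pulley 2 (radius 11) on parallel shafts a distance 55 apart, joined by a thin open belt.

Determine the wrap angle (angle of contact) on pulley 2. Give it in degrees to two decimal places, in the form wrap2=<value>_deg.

wrap2=198.84_deg

open belt: β = asin((r2−r1)/C) = asin(9/55) = 9.4180°
wrap1 = π − 2β = 161.1639°
wrap2 = π + 2β = 198.8361°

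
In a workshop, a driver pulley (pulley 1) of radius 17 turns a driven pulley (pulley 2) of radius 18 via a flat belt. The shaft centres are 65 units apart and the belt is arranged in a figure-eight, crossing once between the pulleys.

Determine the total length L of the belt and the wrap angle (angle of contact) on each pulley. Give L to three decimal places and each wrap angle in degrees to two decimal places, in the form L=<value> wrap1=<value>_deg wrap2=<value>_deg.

crossed belt: β = asin((r1+r2)/C) = asin(35/65) = 32.5790°
wrap1 = wrap2 = π + 2β = 245.1579°
tangent length = C·cosβ = 54.7723
L = (r1+r2)·wrap + 2·C·cosβ = 35·4.2788 + 2·54.7723 = 259.3030

L=259.303 wrap1=245.16_deg wrap2=245.16_deg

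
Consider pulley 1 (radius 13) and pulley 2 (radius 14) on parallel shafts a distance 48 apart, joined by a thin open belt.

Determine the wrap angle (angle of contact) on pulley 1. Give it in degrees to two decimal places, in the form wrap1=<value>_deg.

open belt: β = asin((r2−r1)/C) = asin(1/48) = 1.1937°
wrap1 = π − 2β = 177.6125°
wrap2 = π + 2β = 182.3875°

wrap1=177.61_deg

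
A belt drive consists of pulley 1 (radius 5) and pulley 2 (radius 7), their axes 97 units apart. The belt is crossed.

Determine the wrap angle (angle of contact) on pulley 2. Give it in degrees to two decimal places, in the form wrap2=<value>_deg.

crossed belt: β = asin((r1+r2)/C) = asin(12/97) = 7.1063°
wrap1 = wrap2 = π + 2β = 194.2127°

wrap2=194.21_deg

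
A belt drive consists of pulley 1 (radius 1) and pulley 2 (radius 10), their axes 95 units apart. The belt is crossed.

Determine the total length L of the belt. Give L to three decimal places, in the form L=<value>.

L=225.833

crossed belt: β = asin((r1+r2)/C) = asin(11/95) = 6.6492°
wrap1 = wrap2 = π + 2β = 193.2983°
tangent length = C·cosβ = 94.3610
L = (r1+r2)·wrap + 2·C·cosβ = 11·3.3737 + 2·94.3610 = 225.8326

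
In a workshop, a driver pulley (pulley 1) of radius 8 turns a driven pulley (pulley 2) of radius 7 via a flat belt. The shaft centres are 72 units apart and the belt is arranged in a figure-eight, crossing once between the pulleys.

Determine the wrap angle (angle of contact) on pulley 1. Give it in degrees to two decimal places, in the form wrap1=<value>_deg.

wrap1=204.05_deg

crossed belt: β = asin((r1+r2)/C) = asin(15/72) = 12.0247°
wrap1 = wrap2 = π + 2β = 204.0494°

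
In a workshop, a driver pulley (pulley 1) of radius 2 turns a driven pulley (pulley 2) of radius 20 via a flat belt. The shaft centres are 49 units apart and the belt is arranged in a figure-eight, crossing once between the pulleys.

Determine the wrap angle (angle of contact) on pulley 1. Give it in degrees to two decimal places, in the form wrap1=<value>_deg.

wrap1=233.36_deg

crossed belt: β = asin((r1+r2)/C) = asin(22/49) = 26.6782°
wrap1 = wrap2 = π + 2β = 233.3565°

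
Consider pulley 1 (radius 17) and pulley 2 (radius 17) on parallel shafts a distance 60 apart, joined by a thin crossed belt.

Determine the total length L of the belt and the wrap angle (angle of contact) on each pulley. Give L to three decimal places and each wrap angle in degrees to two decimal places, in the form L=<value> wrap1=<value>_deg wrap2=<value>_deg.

crossed belt: β = asin((r1+r2)/C) = asin(34/60) = 34.5181°
wrap1 = wrap2 = π + 2β = 249.0362°
tangent length = C·cosβ = 49.4368
L = (r1+r2)·wrap + 2·C·cosβ = 34·4.3465 + 2·49.4368 = 246.6547

L=246.655 wrap1=249.04_deg wrap2=249.04_deg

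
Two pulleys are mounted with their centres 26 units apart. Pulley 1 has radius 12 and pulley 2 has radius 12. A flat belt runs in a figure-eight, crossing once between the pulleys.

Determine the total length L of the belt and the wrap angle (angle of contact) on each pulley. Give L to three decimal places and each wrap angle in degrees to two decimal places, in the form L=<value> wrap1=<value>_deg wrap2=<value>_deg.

crossed belt: β = asin((r1+r2)/C) = asin(24/26) = 67.3801°
wrap1 = wrap2 = π + 2β = 314.7603°
tangent length = C·cosβ = 10.0000
L = (r1+r2)·wrap + 2·C·cosβ = 24·5.4936 + 2·10.0000 = 151.8465

L=151.846 wrap1=314.76_deg wrap2=314.76_deg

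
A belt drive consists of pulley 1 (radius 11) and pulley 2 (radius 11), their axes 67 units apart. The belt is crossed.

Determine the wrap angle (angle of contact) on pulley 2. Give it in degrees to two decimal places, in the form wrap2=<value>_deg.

wrap2=218.34_deg

crossed belt: β = asin((r1+r2)/C) = asin(22/67) = 19.1692°
wrap1 = wrap2 = π + 2β = 218.3383°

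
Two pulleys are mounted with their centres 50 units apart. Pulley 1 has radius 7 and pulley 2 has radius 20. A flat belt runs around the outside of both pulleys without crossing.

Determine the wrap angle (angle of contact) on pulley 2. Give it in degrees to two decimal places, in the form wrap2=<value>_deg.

open belt: β = asin((r2−r1)/C) = asin(13/50) = 15.0701°
wrap1 = π − 2β = 149.8599°
wrap2 = π + 2β = 210.1401°

wrap2=210.14_deg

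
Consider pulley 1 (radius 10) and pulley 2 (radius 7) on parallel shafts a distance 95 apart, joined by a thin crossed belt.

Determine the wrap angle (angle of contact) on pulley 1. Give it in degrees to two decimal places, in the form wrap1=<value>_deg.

crossed belt: β = asin((r1+r2)/C) = asin(17/95) = 10.3085°
wrap1 = wrap2 = π + 2β = 200.6169°

wrap1=200.62_deg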